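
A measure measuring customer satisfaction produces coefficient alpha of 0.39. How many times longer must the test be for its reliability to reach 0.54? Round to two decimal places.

n = [0.54 × 0.61] / [0.39 × 0.46]
  = 0.3294 / 0.1794 = 1.8361

1.84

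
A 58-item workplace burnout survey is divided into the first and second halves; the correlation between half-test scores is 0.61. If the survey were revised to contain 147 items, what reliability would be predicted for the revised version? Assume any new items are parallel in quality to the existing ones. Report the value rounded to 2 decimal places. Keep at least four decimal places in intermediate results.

Spearman-Brown correction (n = 2): r_full = 2·0.61/(1 + 0.61) = 0.7578
Then adjust to 147 items: n = 147/58 = 2.5345
r_new = n·r_full / (1 + (n − 1)·r_full) = 1.9206 / 2.1628 ≈ 0.8880

0.89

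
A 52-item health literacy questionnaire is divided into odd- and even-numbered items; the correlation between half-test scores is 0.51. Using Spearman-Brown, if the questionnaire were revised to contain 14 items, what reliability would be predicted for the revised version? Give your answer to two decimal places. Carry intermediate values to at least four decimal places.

First correct the split-half correlation to full-test reliability: r_full = 2 × 0.51 / (1 + 0.51) ≈ 0.6755
Then adjust to 14 items: n = 14/52 = 0.2692
r_new = n·r_full / (1 + (n − 1)·r_full) = 0.1818 / 0.5063 ≈ 0.3591

0.36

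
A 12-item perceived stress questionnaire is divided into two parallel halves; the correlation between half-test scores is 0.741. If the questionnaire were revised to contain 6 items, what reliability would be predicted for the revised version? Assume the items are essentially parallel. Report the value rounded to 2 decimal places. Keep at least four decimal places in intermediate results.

0.74

First correct the split-half correlation to full-test reliability: r_full = 2 × 0.741 / (1 + 0.741) ≈ 0.8512
Then adjust to 6 items: n = 6/12 = 0.5000
r_new = n·r_full / (1 + (n − 1)·r_full) = 0.4256 / 0.5744 ≈ 0.7409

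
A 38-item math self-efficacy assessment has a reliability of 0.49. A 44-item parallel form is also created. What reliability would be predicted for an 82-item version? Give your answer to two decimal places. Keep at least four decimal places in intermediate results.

The 44-item form is not needed; work directly from the 38-item form with n = 82/38 = 2.1579.
r_{82} = n·r / (1 + (n − 1)·r) = 1.0574 / 1.5674 ≈ 0.6746

0.67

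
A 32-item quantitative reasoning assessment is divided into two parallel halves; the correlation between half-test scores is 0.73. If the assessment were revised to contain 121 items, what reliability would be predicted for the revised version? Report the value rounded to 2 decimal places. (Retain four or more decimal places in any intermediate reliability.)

0.95

First correct the split-half correlation to full-test reliability: r_full = 2 × 0.73 / (1 + 0.73) ≈ 0.8439
Then adjust to 121 items: n = 121/32 = 3.7812
r_new = n·r_full / (1 + (n − 1)·r_full) = 3.1910 / 3.3471 ≈ 0.9534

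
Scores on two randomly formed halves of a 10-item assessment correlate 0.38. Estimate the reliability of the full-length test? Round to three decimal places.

0.551

r_full = 2(0.38) / (1 + 0.38)
r_full = 0.7600 / 1.3800 ≈ 0.5507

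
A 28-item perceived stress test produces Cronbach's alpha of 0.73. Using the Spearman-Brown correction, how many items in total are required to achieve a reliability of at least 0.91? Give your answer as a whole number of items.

Spearman-Brown solved for the length factor n:
n = r_target (1 − r_old) / [ r_old (1 − r_target) ]
n = 0.91(1 − 0.73) / [0.73(1 − 0.91)]
  = 0.2457 / 0.0657 = 3.7397
So the test needs 3.7397 × 28 ≈ 104.71 items; rounding up, 105.

105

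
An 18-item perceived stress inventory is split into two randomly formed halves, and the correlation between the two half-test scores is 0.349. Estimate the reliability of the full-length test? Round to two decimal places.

The full test is twice the length of either half (n = 2).
r_full = 2r_hh / (1 + r_hh) = 2 × 0.349 / (1 + 0.349)
r_full = 0.6980 / 1.3490 ≈ 0.5174

0.52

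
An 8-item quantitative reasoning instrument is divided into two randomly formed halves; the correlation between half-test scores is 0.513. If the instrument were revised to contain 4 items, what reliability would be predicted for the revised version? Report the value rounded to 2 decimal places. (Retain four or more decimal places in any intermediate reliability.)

First correct the split-half correlation to full-test reliability: r_full = 2 × 0.513 / (1 + 0.513) ≈ 0.6781
Length factor from 8 to 4 items: n = 4/8 = 0.5000
r_new = n·r_full / (1 + (n − 1)·r_full) = 0.3391 / 0.6609 ≈ 0.5131

0.51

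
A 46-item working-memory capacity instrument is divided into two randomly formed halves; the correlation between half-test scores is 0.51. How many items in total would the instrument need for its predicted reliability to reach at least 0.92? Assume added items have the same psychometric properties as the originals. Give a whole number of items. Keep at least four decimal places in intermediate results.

r_full = 2(0.51)/(1 + 0.51) = 0.6755
Solve Spearman-Brown for n: n = 0.92(1 − 0.6755) / [0.6755(1 − 0.92)] = 5.5244
Required items = 5.5244 × 46 = 254.12, so 255 items.

255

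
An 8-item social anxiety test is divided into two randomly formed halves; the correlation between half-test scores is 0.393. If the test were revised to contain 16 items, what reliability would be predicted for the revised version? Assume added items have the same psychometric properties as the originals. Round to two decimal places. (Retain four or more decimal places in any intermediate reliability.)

Spearman-Brown correction (n = 2): r_full = 2·0.393/(1 + 0.393) = 0.5642
Then adjust to 16 items: n = 16/8 = 2.0000
r_new = n·r_full / (1 + (n − 1)·r_full) = 1.1284 / 1.5642 ≈ 0.7214

0.72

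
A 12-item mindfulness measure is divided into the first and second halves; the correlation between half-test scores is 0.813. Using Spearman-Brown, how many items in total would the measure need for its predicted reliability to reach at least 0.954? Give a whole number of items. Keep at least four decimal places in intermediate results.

29

r_full = 2(0.813)/(1 + 0.813) = 0.8969
n = r_tgt(1 − r_full) / [r_full(1 − r_tgt)] = 0.954 × 0.1031 / (0.8969 × 0.046) ≈ 2.3840
Required items = 2.3840 × 12 = 28.61, so 29 items.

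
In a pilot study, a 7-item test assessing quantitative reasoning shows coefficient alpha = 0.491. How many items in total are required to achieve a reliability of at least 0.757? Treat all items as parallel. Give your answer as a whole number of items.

n = 0.757 × (1 − 0.491) / [ 0.491 × (1 − 0.757) ]
n = 0.385313 / 0.119313 ≈ 3.2294
3.2294 × 7 = 22.61 → 23 items

23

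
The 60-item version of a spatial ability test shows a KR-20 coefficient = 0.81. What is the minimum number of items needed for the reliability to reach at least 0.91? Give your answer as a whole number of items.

143

n = 0.91 × (1 − 0.81) / [ 0.81 × (1 − 0.91) ]
  = 0.1729 / 0.0729 = 2.3717
So the test needs 2.3717 × 60 ≈ 142.30 items; rounding up, 143.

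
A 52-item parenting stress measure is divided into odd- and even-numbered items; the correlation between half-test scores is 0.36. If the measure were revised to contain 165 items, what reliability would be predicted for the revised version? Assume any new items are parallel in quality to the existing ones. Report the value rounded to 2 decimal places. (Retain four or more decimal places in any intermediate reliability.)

Full-test reliability from the split-half r: r_full = 2(0.36)/(1 + 0.36) = 0.5294
Length factor from 52 to 165 items: n = 165/52 = 3.1731
r_new = n·r_full / (1 + (n − 1)·r_full) = 1.6798 / 2.1504 ≈ 0.7812

0.78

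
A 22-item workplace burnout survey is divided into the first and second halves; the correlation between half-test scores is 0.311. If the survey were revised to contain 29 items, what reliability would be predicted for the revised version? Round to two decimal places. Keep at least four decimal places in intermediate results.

0.54

Full-test reliability from the split-half r: r_full = 2(0.311)/(1 + 0.311) = 0.4744
Then adjust to 29 items: n = 29/22 = 1.3182
r_new = n·r_full / (1 + (n − 1)·r_full) = 0.6254 / 1.1510 ≈ 0.5434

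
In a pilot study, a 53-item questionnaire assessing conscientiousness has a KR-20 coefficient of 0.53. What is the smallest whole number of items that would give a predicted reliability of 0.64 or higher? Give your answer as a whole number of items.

84

Rearranging the Spearman-Brown formula for n,
n = r*(1 − r) / [ r (1 − r*) ]
n = [0.64 × 0.47] / [0.53 × 0.36]
  = 0.3008 / 0.1908 = 1.5765
1.5765 × 53 = 83.55 → 84 items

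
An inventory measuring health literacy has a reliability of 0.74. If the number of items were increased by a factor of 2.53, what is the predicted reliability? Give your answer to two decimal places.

0.88

By Spearman-Brown, r_new = n r / (1 + (n − 1) r).
r_new = (2.53 × 0.74) / (1 + (2.53 − 1) × 0.74)
     = 1.8722 / 2.1322 = 0.8781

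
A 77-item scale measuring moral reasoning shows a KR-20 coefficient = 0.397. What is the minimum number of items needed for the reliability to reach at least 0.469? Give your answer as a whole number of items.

104

Rearranging the Spearman-Brown formula for n,
n = r*(1 − r) / [ r (1 − r*) ]
n = 0.469 × (1 − 0.397) / [ 0.397 × (1 − 0.469) ]
  = 0.282807 / 0.210807 = 1.3415
Items needed = n × 77 = 1.3415 × 77 ≈ 103.30 → round up to 104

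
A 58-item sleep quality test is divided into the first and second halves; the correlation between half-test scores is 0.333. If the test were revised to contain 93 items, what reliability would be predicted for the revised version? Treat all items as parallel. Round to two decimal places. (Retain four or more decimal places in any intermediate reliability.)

Full-test reliability from the split-half r: r_full = 2(0.333)/(1 + 0.333) = 0.4996
Then adjust to 93 items: n = 93/58 = 1.6034
r_new = n·r_full / (1 + (n − 1)·r_full) = 0.8011 / 1.3015 ≈ 0.6155

0.62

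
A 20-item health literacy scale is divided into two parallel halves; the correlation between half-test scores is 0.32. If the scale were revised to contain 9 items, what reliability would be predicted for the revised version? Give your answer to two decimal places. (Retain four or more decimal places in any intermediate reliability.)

0.30

First correct the split-half correlation to full-test reliability: r_full = 2 × 0.32 / (1 + 0.32) ≈ 0.4848
Then adjust to 9 items: n = 9/20 = 0.4500
r_new = n·r_full / (1 + (n − 1)·r_full) = 0.2182 / 0.7334 ≈ 0.2975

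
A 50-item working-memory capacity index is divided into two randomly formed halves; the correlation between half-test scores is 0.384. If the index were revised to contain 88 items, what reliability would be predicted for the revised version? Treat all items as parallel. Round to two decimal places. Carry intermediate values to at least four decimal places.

Full-test reliability from the split-half r: r_full = 2(0.384)/(1 + 0.384) = 0.5549
Then adjust to 88 items: n = 88/50 = 1.7600
r_new = n·r_full / (1 + (n − 1)·r_full) = 0.9766 / 1.4217 ≈ 0.6869

0.69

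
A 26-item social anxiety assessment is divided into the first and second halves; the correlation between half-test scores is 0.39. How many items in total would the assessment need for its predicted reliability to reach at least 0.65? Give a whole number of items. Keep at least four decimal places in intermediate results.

38

r_full = 2(0.39)/(1 + 0.39) = 0.5612
n = r_tgt(1 − r_full) / [r_full(1 − r_tgt)] = 0.65 × 0.4388 / (0.5612 × 0.35) ≈ 1.4521
Items = 1.4521 × 26 ≈ 37.75 → 38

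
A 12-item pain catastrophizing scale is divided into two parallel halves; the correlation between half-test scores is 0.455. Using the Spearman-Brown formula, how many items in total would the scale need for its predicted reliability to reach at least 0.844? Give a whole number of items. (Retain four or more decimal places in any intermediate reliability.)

Corrected full-test reliability: r_full = 2 × 0.455 / (1 + 0.455) ≈ 0.6254
Solve Spearman-Brown for n: n = 0.844(1 − 0.6254) / [0.6254(1 − 0.844)] = 3.2406
Items = 3.2406 × 12 ≈ 38.89 → 39

39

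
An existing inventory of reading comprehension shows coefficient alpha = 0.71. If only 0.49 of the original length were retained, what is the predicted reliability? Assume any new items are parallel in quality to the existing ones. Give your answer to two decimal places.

r_new = (0.49 × 0.71) / (1 + (0.49 − 1) × 0.71)
r_new = 0.3479 / 0.6379 ≈ 0.5454

0.55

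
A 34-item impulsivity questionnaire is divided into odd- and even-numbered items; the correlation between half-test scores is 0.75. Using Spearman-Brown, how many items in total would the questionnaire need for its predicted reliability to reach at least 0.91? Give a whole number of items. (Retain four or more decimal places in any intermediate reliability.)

Corrected full-test reliability: r_full = 2 × 0.75 / (1 + 0.75) ≈ 0.8571
n = r_tgt(1 − r_full) / [r_full(1 − r_tgt)] = 0.91 × 0.1429 / (0.8571 × 0.09) ≈ 1.6858
Items = 1.6858 × 34 ≈ 57.32 → 58

58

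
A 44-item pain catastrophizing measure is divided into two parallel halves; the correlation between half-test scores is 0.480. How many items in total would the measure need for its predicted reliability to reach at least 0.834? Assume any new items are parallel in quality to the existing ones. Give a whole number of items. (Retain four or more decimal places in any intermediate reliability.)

120

r_full = 2(0.480)/(1 + 0.480) = 0.6486
n = r_tgt(1 − r_full) / [r_full(1 − r_tgt)] = 0.834 × 0.3514 / (0.6486 × 0.166) ≈ 2.7220
Required items = 2.7220 × 44 = 119.77, so 120 items.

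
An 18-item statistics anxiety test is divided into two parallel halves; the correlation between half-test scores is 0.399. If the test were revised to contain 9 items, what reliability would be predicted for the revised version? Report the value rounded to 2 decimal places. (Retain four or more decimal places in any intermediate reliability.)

0.40

Full-test reliability from the split-half r: r_full = 2(0.399)/(1 + 0.399) = 0.5704
Length factor from 18 to 9 items: n = 9/18 = 0.5000
r_new = n·r_full / (1 + (n − 1)·r_full) = 0.2852 / 0.7148 ≈ 0.3990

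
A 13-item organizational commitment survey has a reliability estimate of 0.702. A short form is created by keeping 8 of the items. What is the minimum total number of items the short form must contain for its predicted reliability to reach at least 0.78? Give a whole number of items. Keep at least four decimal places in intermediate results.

20

Short-form reliability: n = 8/13 = 0.6154; r_8 = n·r/(1+(n−1)r) ≈ 0.5918
Length factor from the short form to reach 0.78: n' = 0.78(1 − 0.5918) / [0.5918(1 − 0.78)] ≈ 2.4455
Total items = 2.4455 × 8 = 19.56, rounded up to 20.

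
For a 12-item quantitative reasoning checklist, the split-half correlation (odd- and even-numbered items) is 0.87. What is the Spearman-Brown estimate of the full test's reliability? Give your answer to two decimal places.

r_full = 2(0.87) / (1 + 0.87)
r_full = 1.7400 / 1.8700 ≈ 0.9305

0.93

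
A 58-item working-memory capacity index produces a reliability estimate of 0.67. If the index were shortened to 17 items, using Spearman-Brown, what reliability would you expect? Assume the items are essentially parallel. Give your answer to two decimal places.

Length ratio n = 17/58 = 0.2931
By Spearman-Brown, r_new = n r / (1 + (n − 1) r).
r_new = (0.2931 × 0.67) / (1 + (0.2931 − 1) × 0.67)
     = 0.1964 / 0.5264 = 0.3731

0.37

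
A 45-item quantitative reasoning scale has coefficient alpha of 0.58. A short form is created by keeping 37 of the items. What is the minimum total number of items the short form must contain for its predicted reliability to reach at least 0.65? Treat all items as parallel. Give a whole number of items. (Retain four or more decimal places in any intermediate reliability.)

First, r for the 37-item form: n = 37/45 = 0.8222, so r_37 = 0.8222·0.58/(1 + (0.8222 − 1)·0.58) = 0.5317
Length factor from the short form to reach 0.65: n' = 0.65(1 − 0.5317) / [0.5317(1 − 0.65)] ≈ 1.6357
Total items = 1.6357 × 37 = 60.52, rounded up to 61.

61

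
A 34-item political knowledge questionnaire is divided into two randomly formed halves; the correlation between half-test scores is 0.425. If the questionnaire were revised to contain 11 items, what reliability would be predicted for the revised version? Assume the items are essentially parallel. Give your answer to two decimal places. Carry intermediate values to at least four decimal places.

0.32

First correct the split-half correlation to full-test reliability: r_full = 2 × 0.425 / (1 + 0.425) ≈ 0.5965
Then adjust to 11 items: n = 11/34 = 0.3235
r_new = n·r_full / (1 + (n − 1)·r_full) = 0.1930 / 0.5965 ≈ 0.3236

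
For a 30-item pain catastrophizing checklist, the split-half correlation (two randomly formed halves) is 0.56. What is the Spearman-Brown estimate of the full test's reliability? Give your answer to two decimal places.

0.72

Each half is half the length of the full test, so the full test is n = 2 times a half.
r_full = 2(0.56) / (1 + 0.56)
r_full = 1.1200 / 1.5600 ≈ 0.7179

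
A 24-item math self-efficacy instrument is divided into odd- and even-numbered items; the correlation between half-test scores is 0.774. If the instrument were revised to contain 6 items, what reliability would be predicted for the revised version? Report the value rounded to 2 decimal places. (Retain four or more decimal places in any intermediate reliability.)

0.63

First correct the split-half correlation to full-test reliability: r_full = 2 × 0.774 / (1 + 0.774) ≈ 0.8726
Length factor from 24 to 6 items: n = 6/24 = 0.2500
r_new = n·r_full / (1 + (n − 1)·r_full) = 0.2182 / 0.3456 ≈ 0.6314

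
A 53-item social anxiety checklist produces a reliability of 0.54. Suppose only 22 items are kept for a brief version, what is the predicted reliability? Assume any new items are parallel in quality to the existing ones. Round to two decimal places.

0.33

The new length is 22/53 = 0.4151 times the old.
r_new = 0.4151·0.54 / [1 + (0.4151 − 1)·0.54]
     = 0.2242 / 0.6842 = 0.3277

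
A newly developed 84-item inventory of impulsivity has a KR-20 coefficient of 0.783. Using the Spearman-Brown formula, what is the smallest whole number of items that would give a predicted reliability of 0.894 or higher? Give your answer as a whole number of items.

197

Spearman-Brown solved for the length factor n:
n = r*(1 − r) / [ r (1 − r*) ]
n = [0.894 × 0.217] / [0.783 × 0.106]
n = 0.193998 / 0.082998 ≈ 2.3374
Items needed = n × 84 = 2.3374 × 84 ≈ 196.34 → round up to 197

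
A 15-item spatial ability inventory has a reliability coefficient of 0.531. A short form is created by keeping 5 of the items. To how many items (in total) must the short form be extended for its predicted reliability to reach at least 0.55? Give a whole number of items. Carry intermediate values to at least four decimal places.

Short-form reliability: n = 5/15 = 0.3333; r_5 = n·r/(1+(n−1)r) ≈ 0.2740
Length factor from the short form to reach 0.55: n' = 0.55(1 − 0.2740) / [0.2740(1 − 0.55)] ≈ 3.2384
Items = 3.2384 × 5 ≈ 16.19 → 17

17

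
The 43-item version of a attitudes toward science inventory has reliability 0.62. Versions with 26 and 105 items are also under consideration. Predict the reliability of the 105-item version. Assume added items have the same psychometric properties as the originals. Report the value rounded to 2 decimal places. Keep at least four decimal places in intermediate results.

The 26-item form is not needed; work directly from the 43-item form with n = 105/43 = 2.4419.
r_{105} = n·r / (1 + (n − 1)·r) = 1.5140 / 1.8940 ≈ 0.7994

0.80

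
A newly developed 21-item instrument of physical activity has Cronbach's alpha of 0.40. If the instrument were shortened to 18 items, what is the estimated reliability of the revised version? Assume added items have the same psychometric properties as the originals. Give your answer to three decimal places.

n = 18/21 = 0.8571
r_new = 0.8571·0.40 / [1 + (0.8571 − 1)·0.40]
r_new = 0.3428 / 0.9428 ≈ 0.3636

0.364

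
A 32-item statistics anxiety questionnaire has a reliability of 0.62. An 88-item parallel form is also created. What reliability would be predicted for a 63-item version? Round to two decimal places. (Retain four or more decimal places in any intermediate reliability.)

Only the ratio of lengths matters: n = 63/32 = 1.9688
r_{63} = n·r / (1 + (n − 1)·r) = 1.2207 / 1.6007 ≈ 0.7626

0.76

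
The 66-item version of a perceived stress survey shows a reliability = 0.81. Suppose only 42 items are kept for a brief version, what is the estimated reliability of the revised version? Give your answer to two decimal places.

0.73

Length ratio n = 42/66 = 0.6364
r_new = 0.6364·0.81 / [1 + (0.6364 − 1)·0.81]
     = 0.5155 / 0.7055 = 0.7307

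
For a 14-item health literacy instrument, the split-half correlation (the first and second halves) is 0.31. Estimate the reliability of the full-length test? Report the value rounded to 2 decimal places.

Each half is half the length of the full test, so the full test is n = 2 times a half.
r_full = 2r_hh / (1 + r_hh) = 2 × 0.31 / (1 + 0.31)
       = 0.6200 / 1.3100 = 0.4733

0.47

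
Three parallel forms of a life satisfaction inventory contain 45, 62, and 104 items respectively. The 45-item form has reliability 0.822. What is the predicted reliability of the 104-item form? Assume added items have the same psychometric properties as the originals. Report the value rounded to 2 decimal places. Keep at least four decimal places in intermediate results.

0.91

Only the ratio of lengths matters: n = 104/45 = 2.3111
r_{104} = n·r / (1 + (n − 1)·r) = 1.8997 / 2.0777 ≈ 0.9143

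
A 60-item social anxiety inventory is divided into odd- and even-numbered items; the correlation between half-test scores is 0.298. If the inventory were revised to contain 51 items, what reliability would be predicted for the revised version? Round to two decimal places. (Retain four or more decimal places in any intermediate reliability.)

0.42

Full-test reliability from the split-half r: r_full = 2(0.298)/(1 + 0.298) = 0.4592
Length factor from 60 to 51 items: n = 51/60 = 0.8500
r_new = n·r_full / (1 + (n − 1)·r_full) = 0.3903 / 0.9311 ≈ 0.4192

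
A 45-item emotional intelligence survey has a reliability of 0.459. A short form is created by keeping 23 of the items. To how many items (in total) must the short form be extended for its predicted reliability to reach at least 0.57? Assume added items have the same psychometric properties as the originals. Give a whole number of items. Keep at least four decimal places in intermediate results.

Short-form reliability: n = 23/45 = 0.5111; r_23 = n·r/(1+(n−1)r) ≈ 0.3025
Length factor from the short form to reach 0.57: n' = 0.57(1 − 0.3025) / [0.3025(1 − 0.57)] ≈ 3.0565
Items = 3.0565 × 23 ≈ 70.30 → 71

71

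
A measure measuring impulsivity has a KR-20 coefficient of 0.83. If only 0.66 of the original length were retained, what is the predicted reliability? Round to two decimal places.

0.76

Apply the Spearman-Brown prophecy formula, r' = nr / [1 + (n − 1)r]:
r_new = (0.66 × 0.83) / (1 + (0.66 − 1) × 0.83)
     = 0.5478 / 0.7178 = 0.7632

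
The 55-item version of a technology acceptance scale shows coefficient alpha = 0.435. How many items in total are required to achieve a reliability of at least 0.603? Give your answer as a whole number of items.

109

Rearranging the Spearman-Brown formula for n,
n = r*(1 − r) / [ r (1 − r*) ]
n = [0.603 × 0.565] / [0.435 × 0.397]
n = 0.340695 / 0.172695 ≈ 1.9728
1.9728 × 55 = 108.50 → 109 items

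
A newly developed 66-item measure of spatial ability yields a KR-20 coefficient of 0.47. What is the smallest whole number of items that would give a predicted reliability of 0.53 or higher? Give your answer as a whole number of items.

84

Rearranging the Spearman-Brown formula for n,
n = r_target (1 − r_old) / [ r_old (1 − r_target) ]
n = [0.53 × 0.53] / [0.47 × 0.47]
n = 0.2809 / 0.2209 ≈ 1.2716
So the test needs 1.2716 × 66 ≈ 83.93 items; rounding up, 84.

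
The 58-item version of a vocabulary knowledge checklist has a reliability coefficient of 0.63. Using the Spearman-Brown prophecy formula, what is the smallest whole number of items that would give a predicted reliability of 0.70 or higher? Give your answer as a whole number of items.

Rearranging the Spearman-Brown formula for n,
n = r_target (1 − r_old) / [ r_old (1 − r_target) ]
n = 0.70 × (1 − 0.63) / [ 0.63 × (1 − 0.70) ]
  = 0.2590 / 0.1890 = 1.3704
Items needed = n × 58 = 1.3704 × 58 ≈ 79.48 → round up to 80

80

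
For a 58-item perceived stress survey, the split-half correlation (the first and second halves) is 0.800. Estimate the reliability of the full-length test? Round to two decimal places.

0.89

Apply the Spearman-Brown correction with n = 2:
r_full = 2(0.800) / (1 + 0.800)
       = 1.6000 / 1.8000 = 0.8889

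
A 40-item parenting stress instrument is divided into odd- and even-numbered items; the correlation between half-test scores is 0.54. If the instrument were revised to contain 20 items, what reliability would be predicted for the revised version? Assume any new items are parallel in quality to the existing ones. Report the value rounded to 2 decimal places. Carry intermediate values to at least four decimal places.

0.54

Full-test reliability from the split-half r: r_full = 2(0.54)/(1 + 0.54) = 0.7013
Length factor from 40 to 20 items: n = 20/40 = 0.5000
r_new = n·r_full / (1 + (n − 1)·r_full) = 0.3507 / 0.6493 ≈ 0.5401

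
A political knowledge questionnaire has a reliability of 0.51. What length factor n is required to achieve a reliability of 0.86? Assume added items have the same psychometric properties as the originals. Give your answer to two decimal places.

Invert Spearman-Brown to solve for n:
n = r_target (1 − r_old) / [ r_old (1 − r_target) ]
n = [0.86 × 0.49] / [0.51 × 0.14]
n = 0.4214 / 0.0714 ≈ 5.9020

5.90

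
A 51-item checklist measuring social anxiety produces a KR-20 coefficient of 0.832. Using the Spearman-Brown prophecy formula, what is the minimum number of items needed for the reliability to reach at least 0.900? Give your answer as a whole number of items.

Rearranging the Spearman-Brown formula for n,
n = r*(1 − r) / [ r (1 − r*) ]
n = 0.900 × (1 − 0.832) / [ 0.832 × (1 − 0.900) ]
n = 0.151200 / 0.083200 ≈ 1.8173
1.8173 × 51 = 92.68 → 93 items

93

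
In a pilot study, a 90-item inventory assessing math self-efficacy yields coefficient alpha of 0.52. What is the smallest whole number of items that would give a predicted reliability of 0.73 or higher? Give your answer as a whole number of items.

225

Invert Spearman-Brown to solve for n:
n = r*(1 − r) / [ r (1 − r*) ]
n = 0.73(1 − 0.52) / [0.52(1 − 0.73)]
n = 0.3504 / 0.1404 ≈ 2.4957
2.4957 × 90 = 224.61 → 225 items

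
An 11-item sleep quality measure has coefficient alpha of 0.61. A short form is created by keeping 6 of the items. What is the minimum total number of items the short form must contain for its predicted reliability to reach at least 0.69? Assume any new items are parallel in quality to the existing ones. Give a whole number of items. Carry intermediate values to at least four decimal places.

16

First, r for the 6-item form: n = 6/11 = 0.5455, so r_6 = 0.5455·0.61/(1 + (0.5455 − 1)·0.61) = 0.4604
Length factor from the short form to reach 0.69: n' = 0.69(1 − 0.4604) / [0.4604(1 − 0.69)] ≈ 2.6087
Items = 2.6087 × 6 ≈ 15.65 → 16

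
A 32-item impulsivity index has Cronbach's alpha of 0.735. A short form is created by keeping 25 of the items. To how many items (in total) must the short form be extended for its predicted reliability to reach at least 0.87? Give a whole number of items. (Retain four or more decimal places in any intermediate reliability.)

Short-form reliability: n = 25/32 = 0.7812; r_25 = n·r/(1+(n−1)r) ≈ 0.6842
Then solve for n' with r_old = 0.6842, r_target = 0.87: n' = 0.87(1 − 0.6842)/[0.6842(1 − 0.87)] = 3.0889
Items = 3.0889 × 25 ≈ 77.22 → 78

78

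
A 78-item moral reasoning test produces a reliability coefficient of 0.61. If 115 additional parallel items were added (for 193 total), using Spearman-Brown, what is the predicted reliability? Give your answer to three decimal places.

Length ratio n = 193/78 = 2.4744
Apply the Spearman-Brown prophecy formula, r' = nr / [1 + (n − 1)r]:
r_new = 2.4744·0.61 / [1 + (2.4744 − 1)·0.61]
r_new = 1.5094 / 1.8994 ≈ 0.7947

0.795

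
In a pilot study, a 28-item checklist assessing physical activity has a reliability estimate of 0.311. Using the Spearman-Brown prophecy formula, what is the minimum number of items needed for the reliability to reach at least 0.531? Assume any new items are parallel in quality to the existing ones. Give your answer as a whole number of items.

71

Spearman-Brown solved for the length factor n:
n = r_target (1 − r_old) / [ r_old (1 − r_target) ]
n = 0.531(1 − 0.311) / [0.311(1 − 0.531)]
n = 0.365859 / 0.145859 ≈ 2.5083
2.5083 × 28 = 70.23 → 71 items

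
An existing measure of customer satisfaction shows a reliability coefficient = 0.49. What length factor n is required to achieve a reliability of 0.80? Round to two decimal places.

n = [0.80 × 0.51] / [0.49 × 0.20]
n = 0.4080 / 0.0980 ≈ 4.1633

4.16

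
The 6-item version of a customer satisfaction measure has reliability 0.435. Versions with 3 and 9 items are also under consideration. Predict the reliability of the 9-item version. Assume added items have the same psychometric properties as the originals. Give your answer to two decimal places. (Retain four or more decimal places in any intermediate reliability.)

0.54

The 3-item form is not needed; work directly from the 6-item form with n = 9/6 = 1.5000.
r_{9} = n·r / (1 + (n − 1)·r) = 0.6525 / 1.2175 ≈ 0.5359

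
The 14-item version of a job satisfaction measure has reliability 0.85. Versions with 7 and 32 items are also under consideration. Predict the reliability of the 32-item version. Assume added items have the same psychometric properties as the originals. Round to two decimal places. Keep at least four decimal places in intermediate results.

Only the ratio of lengths matters: n = 32/14 = 2.2857
r_{32} = n·r / (1 + (n − 1)·r) = 1.9428 / 2.0928 ≈ 0.9283

0.93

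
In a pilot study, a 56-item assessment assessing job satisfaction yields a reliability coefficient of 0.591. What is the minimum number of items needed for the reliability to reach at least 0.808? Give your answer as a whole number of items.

164

n = 0.808(1 − 0.591) / [0.591(1 − 0.808)]
  = 0.330472 / 0.113472 = 2.9124
2.9124 × 56 = 163.09 → 164 items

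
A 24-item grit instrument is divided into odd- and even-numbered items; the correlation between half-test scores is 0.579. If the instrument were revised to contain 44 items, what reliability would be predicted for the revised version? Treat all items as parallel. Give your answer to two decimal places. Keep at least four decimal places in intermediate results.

First correct the split-half correlation to full-test reliability: r_full = 2 × 0.579 / (1 + 0.579) ≈ 0.7334
Length factor from 24 to 44 items: n = 44/24 = 1.8333
r_new = n·r_full / (1 + (n − 1)·r_full) = 1.3445 / 1.6111 ≈ 0.8345

0.83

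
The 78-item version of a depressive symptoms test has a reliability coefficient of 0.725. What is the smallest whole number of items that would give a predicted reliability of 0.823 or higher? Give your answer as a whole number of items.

n = 0.823(1 − 0.725) / [0.725(1 − 0.823)]
n = 0.226325 / 0.128325 ≈ 1.7637
So the test needs 1.7637 × 78 ≈ 137.57 items; rounding up, 138.

138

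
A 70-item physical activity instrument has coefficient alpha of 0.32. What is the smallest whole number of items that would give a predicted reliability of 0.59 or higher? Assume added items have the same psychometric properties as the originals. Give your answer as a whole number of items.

215

Spearman-Brown solved for the length factor n:
n = r_target (1 − r_old) / [ r_old (1 − r_target) ]
n = 0.59(1 − 0.32) / [0.32(1 − 0.59)]
n = 0.4012 / 0.1312 ≈ 3.0579
3.0579 × 70 = 214.05 → 215 items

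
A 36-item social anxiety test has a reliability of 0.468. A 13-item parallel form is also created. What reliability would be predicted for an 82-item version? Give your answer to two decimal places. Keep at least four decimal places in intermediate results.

The 13-item form is not needed; work directly from the 36-item form with n = 82/36 = 2.2778.
r_{82} = n·r / (1 + (n − 1)·r) = 1.0660 / 1.5980 ≈ 0.6671

0.67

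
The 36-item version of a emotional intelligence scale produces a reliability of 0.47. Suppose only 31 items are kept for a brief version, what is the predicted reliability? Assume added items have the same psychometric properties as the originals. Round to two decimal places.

Length ratio n = 31/36 = 0.8611
Apply the Spearman-Brown prophecy formula, r' = nr / [1 + (n − 1)r]:
r_new = (0.8611 × 0.47) / (1 + (0.8611 − 1) × 0.47)
r_new = 0.4047 / 0.9347 ≈ 0.4330

0.43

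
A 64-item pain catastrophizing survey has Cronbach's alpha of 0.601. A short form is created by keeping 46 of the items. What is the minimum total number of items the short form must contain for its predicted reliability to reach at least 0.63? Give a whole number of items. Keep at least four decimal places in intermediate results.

73

Short-form reliability: n = 46/64 = 0.7188; r_46 = n·r/(1+(n−1)r) ≈ 0.5199
Length factor from the short form to reach 0.63: n' = 0.63(1 − 0.5199) / [0.5199(1 − 0.63)] ≈ 1.5724
Items = 1.5724 × 46 ≈ 72.33 → 73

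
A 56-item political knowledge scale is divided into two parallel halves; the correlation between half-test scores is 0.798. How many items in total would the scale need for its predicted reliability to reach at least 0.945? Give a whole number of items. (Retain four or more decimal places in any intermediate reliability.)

122

r_full = 2(0.798)/(1 + 0.798) = 0.8877
n = r_tgt(1 − r_full) / [r_full(1 − r_tgt)] = 0.945 × 0.1123 / (0.8877 × 0.055) ≈ 2.1736
Required items = 2.1736 × 56 = 121.72, so 122 items.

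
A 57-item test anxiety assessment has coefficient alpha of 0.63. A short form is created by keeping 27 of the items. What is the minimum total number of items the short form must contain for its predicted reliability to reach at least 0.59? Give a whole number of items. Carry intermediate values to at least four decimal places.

First, r for the 27-item form: n = 27/57 = 0.4737, so r_27 = 0.4737·0.63/(1 + (0.4737 − 1)·0.63) = 0.4465
Length factor from the short form to reach 0.59: n' = 0.59(1 − 0.4465) / [0.4465(1 − 0.59)] ≈ 1.7839
Items = 1.7839 × 27 ≈ 48.17 → 49

49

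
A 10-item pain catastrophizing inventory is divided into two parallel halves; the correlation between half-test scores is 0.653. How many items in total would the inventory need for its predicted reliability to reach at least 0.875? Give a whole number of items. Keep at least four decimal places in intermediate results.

19

Corrected full-test reliability: r_full = 2 × 0.653 / (1 + 0.653) ≈ 0.7901
n = r_tgt(1 − r_full) / [r_full(1 − r_tgt)] = 0.875 × 0.2099 / (0.7901 × 0.125) ≈ 1.8596
Items = 1.8596 × 10 ≈ 18.60 → 19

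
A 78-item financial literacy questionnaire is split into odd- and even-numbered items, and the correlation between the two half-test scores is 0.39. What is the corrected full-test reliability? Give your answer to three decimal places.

Apply the Spearman-Brown correction with n = 2:
r_full = 2r_hh / (1 + r_hh) = 2 × 0.39 / (1 + 0.39)
       = 0.7800 / 1.3900 = 0.5612

0.561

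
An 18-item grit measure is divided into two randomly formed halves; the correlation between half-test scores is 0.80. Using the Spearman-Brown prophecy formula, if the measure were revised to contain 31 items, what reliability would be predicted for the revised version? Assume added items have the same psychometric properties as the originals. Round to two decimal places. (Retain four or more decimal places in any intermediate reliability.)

Spearman-Brown correction (n = 2): r_full = 2·0.80/(1 + 0.80) = 0.8889
Length factor from 18 to 31 items: n = 31/18 = 1.7222
r_new = n·r_full / (1 + (n − 1)·r_full) = 1.5309 / 1.6420 ≈ 0.9323

0.93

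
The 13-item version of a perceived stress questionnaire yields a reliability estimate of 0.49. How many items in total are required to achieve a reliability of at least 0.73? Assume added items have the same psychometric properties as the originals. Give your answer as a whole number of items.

37

n = 0.73 × (1 − 0.49) / [ 0.49 × (1 − 0.73) ]
n = 0.3723 / 0.1323 ≈ 2.8141
So the test needs 2.8141 × 13 ≈ 36.58 items; rounding up, 37.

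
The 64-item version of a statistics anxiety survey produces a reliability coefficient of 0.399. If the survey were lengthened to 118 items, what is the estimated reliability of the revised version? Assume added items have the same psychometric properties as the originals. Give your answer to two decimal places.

0.55

n = 118/64 = 1.8438
r_new = 1.8438·0.399 / [1 + (1.8438 − 1)·0.399]
     = 0.7357 / 1.3367 = 0.5504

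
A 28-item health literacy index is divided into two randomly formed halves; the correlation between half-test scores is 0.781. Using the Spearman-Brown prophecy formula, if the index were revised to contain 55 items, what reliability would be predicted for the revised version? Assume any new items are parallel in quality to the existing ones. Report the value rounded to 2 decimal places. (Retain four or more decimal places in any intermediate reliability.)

First correct the split-half correlation to full-test reliability: r_full = 2 × 0.781 / (1 + 0.781) ≈ 0.8770
Then adjust to 55 items: n = 55/28 = 1.9643
r_new = n·r_full / (1 + (n − 1)·r_full) = 1.7227 / 1.8457 ≈ 0.9334

0.93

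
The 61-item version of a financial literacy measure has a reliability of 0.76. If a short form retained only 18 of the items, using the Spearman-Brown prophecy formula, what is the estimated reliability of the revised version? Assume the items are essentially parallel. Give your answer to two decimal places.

0.48

The new length is 18/61 = 0.2951 times the old.
Apply the Spearman-Brown prophecy formula, r' = nr / [1 + (n − 1)r]:
r_new = (0.2951 × 0.76) / (1 + (0.2951 − 1) × 0.76)
     = 0.2243 / 0.4643 = 0.4831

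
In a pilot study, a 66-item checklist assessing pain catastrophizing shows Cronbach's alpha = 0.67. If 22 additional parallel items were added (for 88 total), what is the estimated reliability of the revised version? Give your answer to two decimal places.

Length ratio n = 88/66 = 1.3333
r_new = (1.3333 × 0.67) / (1 + (1.3333 − 1) × 0.67)
     = 0.8933 / 1.2233 = 0.7302

0.73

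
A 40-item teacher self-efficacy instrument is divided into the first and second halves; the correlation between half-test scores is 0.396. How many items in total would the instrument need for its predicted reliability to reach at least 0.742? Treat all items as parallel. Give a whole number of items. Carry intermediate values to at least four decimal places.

r_full = 2(0.396)/(1 + 0.396) = 0.5673
Solve Spearman-Brown for n: n = 0.742(1 − 0.5673) / [0.5673(1 − 0.742)] = 2.1936
Items = 2.1936 × 40 ≈ 87.74 → 88

88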